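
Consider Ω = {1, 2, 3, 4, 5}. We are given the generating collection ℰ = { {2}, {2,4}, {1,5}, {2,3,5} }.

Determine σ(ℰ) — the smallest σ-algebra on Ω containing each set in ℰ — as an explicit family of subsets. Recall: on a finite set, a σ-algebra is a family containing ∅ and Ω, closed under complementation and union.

Take S₀ = ℰ ∪ {∅, Ω} = { ∅, {2}, {1,5}, {2,4}, {2,3,5}, Ω }.
Iteration 1 adds 8:
  {1,4}  = ᶜ of {2,3,5}
  {1,2,5}  = {1,5} ∪ {2}
  {1,3,5}  = ᶜ of {2,4}
  {2,3,4}  = ᶜ of {1,5}
  {1,2,3,5}  = {2,3,5} ∪ {1,5}
  {1,2,4,5}  = {1,5} ∪ {2,4}
  {1,3,4,5}  = ᶜ of {2}
  {2,3,4,5}  = {2,3,5} ∪ {2,4}
  |family| = 14
Iteration 2: 7 new —
  {1}  = ᶜ of {2,3,4,5}
  {3}  = ᶜ of {1,2,4,5}
  {4}  = ᶜ of {1,2,3,5}
  {3,4}  = ᶜ of {1,2,5}
  {1,2,4}  = {2} ∪ {1,4}
  {1,4,5}  = {1,4} ∪ {1,5}
  {1,2,3,4}  = {2,3,4} ∪ {1,4}
  |family| = 21
Iteration 3: 6 new —
  {5}  = ᶜ of {1,2,3,4}
  {1,2}  = {2} ∪ {1}
  {1,3}  = {3} ∪ {1}
  {2,3}  = ᶜ of {1,4,5}
  {3,5}  = ᶜ of {1,2,4}
  {1,3,4}  = {3,4} ∪ {1,4}
  |family| = 27
Iteration 4: 5 new —
  {2,5}  = ᶜ of {1,3,4}
  {4,5}  = {5} ∪ {4}
  {1,2,3}  = {1,2} ∪ {3}
  {2,4,5}  = ᶜ of {1,3}
  {3,4,5}  = ᶜ of {1,2}
  |family| = 32
Iteration 5: stable.

Hence σ(ℰ) has 32 members: { ∅, {1}, {2}, {3}, {4}, {5}, {1,2}, {1,3}, {1,4}, {1,5}, {2,3}, {2,4}, {2,5}, {3,4}, {3,5}, {4,5}, {1,2,3}, {1,2,4}, {1,2,5}, {1,3,4}, {1,3,5}, {1,4,5}, {2,3,4}, {2,3,5}, {2,4,5}, {3,4,5}, {1,2,3,4}, {1,2,3,5}, {1,2,4,5}, {1,3,4,5}, {2,3,4,5}, Ω }.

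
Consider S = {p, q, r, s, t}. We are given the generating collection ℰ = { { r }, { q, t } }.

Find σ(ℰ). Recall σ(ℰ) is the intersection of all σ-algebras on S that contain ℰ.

Answer: σ(ℰ) = { ∅, { r }, { p, s }, { q, t }, { p, r, s }, { q, r, t }, { p, q, s, t }, S }

Trace:
Begin from { ∅, { r }, { q, t }, S } (that is, ℰ plus ∅ and S).
Pass 1 (3 new):
  { p, r, s }  = complement { q, t }
  { q, r, t }  = { r } ∪ { q, t }
  { p, q, s, t }  = complement { r }
  (now 7)
Pass 2 adds 1:
  { p, s }  = complement { q, r, t }
  (now 8)
Pass 3: no new sets; the family is a σ-algebra.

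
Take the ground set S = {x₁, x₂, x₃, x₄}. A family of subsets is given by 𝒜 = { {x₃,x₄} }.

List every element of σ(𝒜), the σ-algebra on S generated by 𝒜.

Initial family (3 sets): { {}, {x₃,x₄}, S }.
Round 1 adds 1:
  {x₁,x₂}  = {x₃,x₄}ᶜ
Round 2: closed — nothing new.

Hence σ(𝒜) has 4 members: { {}, {x₁,x₂}, {x₃,x₄}, S }.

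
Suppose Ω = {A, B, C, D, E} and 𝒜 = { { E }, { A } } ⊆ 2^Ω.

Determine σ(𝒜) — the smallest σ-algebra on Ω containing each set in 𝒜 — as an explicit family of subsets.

Start: 𝒜 ∪ {∅, Ω} = { ∅, { A }, { E }, Ω }.
Iteration 1 (3 new):
  { A, E }  = { A } ∪ { E }
  { A, B, C, D }  = ᶜ of { E }
  { B, C, D, E }  = ᶜ of { A }
  (now 7)
Iteration 2: 1 new —
  { B, C, D }  = ᶜ of { A, E }
  (now 8)
Iteration 3: stable.

σ(𝒜) = { ∅, { A }, { E }, { A, E }, { B, C, D }, { A, B, C, D }, { B, C, D, E }, Ω }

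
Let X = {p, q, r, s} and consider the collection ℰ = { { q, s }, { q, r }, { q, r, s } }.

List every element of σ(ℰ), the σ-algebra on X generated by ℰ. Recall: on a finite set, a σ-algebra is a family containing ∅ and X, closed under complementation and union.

Begin from { {}, { q, r }, { q, s }, { q, r, s }, X } (that is, ℰ plus ∅ and X).
Step 1: 3 new —
  { p }  = ᶜ of { q, r, s }
  { p, r }  = ᶜ of { q, s }
  { p, s }  = ᶜ of { q, r }
  |family| = 8
Step 2 (3 new):
  { p, q, r }  = { q, r } ∪ { p, r }
  { p, q, s }  = { p, s } ∪ { q, s }
  { p, r, s }  = { p, s } ∪ { p, r }
  |family| = 11
Step 3 adds 3:
  { q }  = ᶜ of { p, r, s }
  { r }  = ᶜ of { p, q, s }
  { s }  = ᶜ of { p, q, r }
  |family| = 14
Step 4: +2 →
  { p, q }  = { q } ∪ { p }
  { r, s }  = { r } ∪ { s }
  |family| = 16
Step 5: stable.

Hence σ(ℰ) has 16 members: { {}, { p }, { q }, { r }, { s }, { p, q }, { p, r }, { p, s }, { q, r }, { q, s }, { r, s }, { p, q, r }, { p, q, s }, { p, r, s }, { q, r, s }, X }.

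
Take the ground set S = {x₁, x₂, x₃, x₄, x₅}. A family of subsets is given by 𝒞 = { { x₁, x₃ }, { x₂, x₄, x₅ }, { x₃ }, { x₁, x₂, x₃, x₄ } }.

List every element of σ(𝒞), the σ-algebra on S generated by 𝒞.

Seed the family with 𝒞 together with ∅ and S: { {  }, { x₃ }, { x₁, x₃ }, { x₂, x₄, x₅ }, { x₁, x₂, x₃, x₄ }, S }.
Iteration 1: +3 →
  { x₅ }  = { x₁, x₂, x₃, x₄ }ᶜ
  { x₁, x₂, x₄, x₅ }  = { x₃ }ᶜ
  { x₂, x₃, x₄, x₅ }  = { x₃ } ∪ { x₂, x₄, x₅ }
  |family| = 9
Iteration 2: +3 →
  { x₁ }  = { x₂, x₃, x₄, x₅ }ᶜ
  { x₃, x₅ }  = { x₅ } ∪ { x₃ }
  { x₁, x₃, x₅ }  = { x₅ } ∪ { x₁, x₃ }
  |family| = 12
Iteration 3 adds 3:
  { x₁, x₅ }  = { x₅ } ∪ { x₁ }
  { x₂, x₄ }  = { x₁, x₃, x₅ }ᶜ
  { x₁, x₂, x₄ }  = { x₃, x₅ }ᶜ
  |family| = 15
Iteration 4 (1 new):
  { x₂, x₃, x₄ }  = { x₁, x₅ }ᶜ
  |family| = 16
Iteration 5: already closed under ᶜ and ∪.

|σ(𝒞)| = 16.  σ(𝒞) = { {  }, { x₁ }, { x₃ }, { x₅ }, { x₁, x₃ }, { x₁, x₅ }, { x₂, x₄ }, { x₃, x₅ }, { x₁, x₂, x₄ }, { x₁, x₃, x₅ }, { x₂, x₃, x₄ }, { x₂, x₄, x₅ }, { x₁, x₂, x₃, x₄ }, { x₁, x₂, x₄, x₅ }, { x₂, x₃, x₄, x₅ }, S }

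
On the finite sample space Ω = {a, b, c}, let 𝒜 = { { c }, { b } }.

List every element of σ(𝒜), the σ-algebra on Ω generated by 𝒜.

Start: 𝒜 ∪ {∅, Ω} = { {  }, { b }, { c }, Ω }.
Step 1: +3 →
  { a, b }  = Ω∖{ c }
  { a, c }  = Ω∖{ b }
  { b, c }  = { c } ∪ { b }
  (now 7)
Step 2 (1 new):
  { a }  = Ω∖{ b, c }
  (now 8)
Step 3: stable.

Therefore σ(𝒜) = { {  }, { a }, { b }, { c }, { a, b }, { a, c }, { b, c }, Ω } (|σ(𝒜)| = 8).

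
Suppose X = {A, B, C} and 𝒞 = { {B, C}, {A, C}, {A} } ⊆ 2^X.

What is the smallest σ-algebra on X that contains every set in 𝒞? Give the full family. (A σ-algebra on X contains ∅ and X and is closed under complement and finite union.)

Begin from { {}, {A}, {A, C}, {B, C}, X } (that is, 𝒞 plus ∅ and X).
Pass 1. New:
  {B}  = ᶜ of {A, C}
Pass 2 adds 1:
  {A, B}  = {B} ∪ {A}
Pass 3: +1 →
  {C}  = ᶜ of {A, B}
Pass 4 adds nothing — fixpoint reached.

|σ(𝒞)| = 8.  σ(𝒞) = { {}, {A}, {B}, {C}, {A, B}, {A, C}, {B, C}, X }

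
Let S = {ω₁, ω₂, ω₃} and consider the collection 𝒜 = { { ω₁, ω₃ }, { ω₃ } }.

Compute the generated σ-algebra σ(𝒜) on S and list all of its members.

Initial family (4 sets): { {}, { ω₃ }, { ω₁, ω₃ }, S }.
Round 1: +2 →
  { ω₂ }  = complement { ω₁, ω₃ }
  { ω₁, ω₂ }  = complement { ω₃ }
Round 2: 1 new —
  { ω₂, ω₃ }  = { ω₃ } ∪ { ω₂ }
Round 3. New:
  { ω₁ }  = complement { ω₂, ω₃ }
Round 4 adds nothing — fixpoint reached.

|σ(𝒜)| = 8.  σ(𝒜) = { {}, { ω₁ }, { ω₂ }, { ω₃ }, { ω₁, ω₂ }, { ω₁, ω₃ }, { ω₂, ω₃ }, S }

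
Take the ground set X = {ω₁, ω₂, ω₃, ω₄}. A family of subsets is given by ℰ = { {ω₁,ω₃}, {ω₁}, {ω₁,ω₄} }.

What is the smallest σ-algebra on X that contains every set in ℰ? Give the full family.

σ(ℰ) (16 sets): { ∅, {ω₁}, {ω₂}, {ω₃}, {ω₄}, {ω₁,ω₂}, {ω₁,ω₃}, {ω₁,ω₄}, {ω₂,ω₃}, {ω₂,ω₄}, {ω₃,ω₄}, {ω₁,ω₂,ω₃}, {ω₁,ω₂,ω₄}, {ω₁,ω₃,ω₄}, {ω₂,ω₃,ω₄}, X }

Trace:
Start: ℰ ∪ {∅, X} = { ∅, {ω₁}, {ω₁,ω₃}, {ω₁,ω₄}, X }.
Pass 1 (4 new):
  {ω₂,ω₃}  = ᶜ of {ω₁,ω₄}
  {ω₂,ω₄}  = ᶜ of {ω₁,ω₃}
  {ω₁,ω₃,ω₄}  = {ω₁,ω₄} ∪ {ω₁,ω₃}
  {ω₂,ω₃,ω₄}  = ᶜ of {ω₁}
  |family| = 9
Pass 2: +3 →
  {ω₂}  = ᶜ of {ω₁,ω₃,ω₄}
  {ω₁,ω₂,ω₃}  = {ω₂,ω₃} ∪ {ω₁,ω₃}
  {ω₁,ω₂,ω₄}  = {ω₁,ω₄} ∪ {ω₂,ω₄}
  |family| = 12
Pass 3: 3 new —
  {ω₃}  = ᶜ of {ω₁,ω₂,ω₄}
  {ω₄}  = ᶜ of {ω₁,ω₂,ω₃}
  {ω₁,ω₂}  = {ω₂} ∪ {ω₁}
  |family| = 15
Pass 4 adds 1:
  {ω₃,ω₄}  = ᶜ of {ω₁,ω₂}
  |family| = 16
Pass 5 adds nothing — fixpoint reached.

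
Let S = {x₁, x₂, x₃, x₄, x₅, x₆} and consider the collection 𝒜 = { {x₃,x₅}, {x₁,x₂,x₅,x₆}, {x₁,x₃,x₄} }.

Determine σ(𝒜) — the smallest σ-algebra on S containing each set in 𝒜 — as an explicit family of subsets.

σ(𝒜) (32 sets): { ∅, {x₁}, {x₃}, {x₄}, {x₅}, {x₁,x₃}, {x₁,x₄}, {x₁,x₅}, {x₂,x₆}, {x₃,x₄}, {x₃,x₅}, {x₄,x₅}, {x₁,x₂,x₆}, {x₁,x₃,x₄}, {x₁,x₃,x₅}, {x₁,x₄,x₅}, {x₂,x₃,x₆}, {x₂,x₄,x₆}, {x₂,x₅,x₆}, {x₃,x₄,x₅}, {x₁,x₂,x₃,x₆}, {x₁,x₂,x₄,x₆}, {x₁,x₂,x₅,x₆}, {x₁,x₃,x₄,x₅}, {x₂,x₃,x₄,x₆}, {x₂,x₃,x₅,x₆}, {x₂,x₄,x₅,x₆}, {x₁,x₂,x₃,x₄,x₆}, {x₁,x₂,x₃,x₅,x₆}, {x₁,x₂,x₄,x₅,x₆}, {x₂,x₃,x₄,x₅,x₆}, S }

Working:
Take S₀ = 𝒜 ∪ {∅, S} = { ∅, {x₃,x₅}, {x₁,x₃,x₄}, {x₁,x₂,x₅,x₆}, S }.
Pass 1: +5 →
  {x₃,x₄}  = {x₁,x₂,x₅,x₆}ᶜ
  {x₂,x₅,x₆}  = {x₁,x₃,x₄}ᶜ
  {x₁,x₂,x₄,x₆}  = {x₃,x₅}ᶜ
  {x₁,x₃,x₄,x₅}  = {x₁,x₃,x₄} ∪ {x₃,x₅}
  {x₁,x₂,x₃,x₅,x₆}  = {x₃,x₅} ∪ {x₁,x₂,x₅,x₆}
Pass 2: 7 new —
  {x₄}  = {x₁,x₂,x₃,x₅,x₆}ᶜ
  {x₂,x₆}  = {x₁,x₃,x₄,x₅}ᶜ
  {x₃,x₄,x₅}  = {x₃,x₄} ∪ {x₃,x₅}
  {x₂,x₃,x₅,x₆}  = {x₂,x₅,x₆} ∪ {x₃,x₅}
  {x₁,x₂,x₃,x₄,x₆}  = {x₃,x₄} ∪ {x₁,x₂,x₄,x₆}
  {x₁,x₂,x₄,x₅,x₆}  = {x₁,x₂,x₄,x₆} ∪ {x₂,x₅,x₆}
  {x₂,x₃,x₄,x₅,x₆}  = {x₃,x₄} ∪ {x₂,x₅,x₆}
Pass 3: 8 new —
  {x₁}  = {x₂,x₃,x₄,x₅,x₆}ᶜ
  {x₃}  = {x₁,x₂,x₄,x₅,x₆}ᶜ
  {x₅}  = {x₁,x₂,x₃,x₄,x₆}ᶜ
  {x₁,x₄}  = {x₂,x₃,x₅,x₆}ᶜ
  {x₁,x₂,x₆}  = {x₃,x₄,x₅}ᶜ
  {x₂,x₄,x₆}  = {x₄} ∪ {x₂,x₆}
  {x₂,x₃,x₄,x₆}  = {x₃,x₄} ∪ {x₂,x₆}
  {x₂,x₄,x₅,x₆}  = {x₄} ∪ {x₂,x₅,x₆}
Pass 4 (7 new):
  {x₁,x₃}  = {x₂,x₄,x₅,x₆}ᶜ
  {x₁,x₅}  = {x₂,x₃,x₄,x₆}ᶜ
  {x₄,x₅}  = {x₅} ∪ {x₄}
  {x₁,x₃,x₅}  = {x₂,x₄,x₆}ᶜ
  {x₁,x₄,x₅}  = {x₅} ∪ {x₁,x₄}
  {x₂,x₃,x₆}  = {x₂,x₆} ∪ {x₃}
  {x₁,x₂,x₃,x₆}  = {x₃} ∪ {x₁,x₂,x₆}
After Pass 5 the family is unchanged; done.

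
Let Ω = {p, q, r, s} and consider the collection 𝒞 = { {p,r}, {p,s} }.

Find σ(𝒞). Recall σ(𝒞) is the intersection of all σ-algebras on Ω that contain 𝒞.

σ(𝒞) (16 sets): { {}, {p}, {q}, {r}, {s}, {p,q}, {p,r}, {p,s}, {q,r}, {q,s}, {r,s}, {p,q,r}, {p,q,s}, {p,r,s}, {q,r,s}, Ω }

Check:
Initial family (4 sets): { {}, {p,r}, {p,s}, Ω }.
Pass 1 (3 new):
  {q,r}  = ᶜ of {p,s}
  {q,s}  = ᶜ of {p,r}
  {p,r,s}  = {p,r} ∪ {p,s}
  |family| = 7
Pass 2. New:
  {q}  = ᶜ of {p,r,s}
  {p,q,r}  = {q,r} ∪ {p,r}
  {p,q,s}  = {p,s} ∪ {q,s}
  {q,r,s}  = {q,r} ∪ {q,s}
  |family| = 11
Pass 3: 3 new —
  {p}  = ᶜ of {q,r,s}
  {r}  = ᶜ of {p,q,s}
  {s}  = ᶜ of {p,q,r}
  |family| = 14
Pass 4: +2 →
  {p,q}  = {q} ∪ {p}
  {r,s}  = {r} ∪ {s}
  |family| = 16
After Pass 5 the family is unchanged; done.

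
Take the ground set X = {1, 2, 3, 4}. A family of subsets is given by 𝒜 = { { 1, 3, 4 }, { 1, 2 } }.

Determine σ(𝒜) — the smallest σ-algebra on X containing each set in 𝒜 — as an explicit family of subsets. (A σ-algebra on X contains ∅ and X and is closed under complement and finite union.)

|σ(𝒜)| = 8.  σ(𝒜) = { {}, { 1 }, { 2 }, { 1, 2 }, { 3, 4 }, { 1, 3, 4 }, { 2, 3, 4 }, X }

Check:
Start: 𝒜 ∪ {∅, X} = { {}, { 1, 2 }, { 1, 3, 4 }, X }.
Pass 1: +2 →
  { 2 }  = { 1, 3, 4 }ᶜ
  { 3, 4 }  = { 1, 2 }ᶜ
  [6 total]
Pass 2. New:
  { 2, 3, 4 }  = { 3, 4 } ∪ { 2 }
  [7 total]
Pass 3: +1 →
  { 1 }  = { 2, 3, 4 }ᶜ
  [8 total]
Pass 4: already closed under ᶜ and ∪.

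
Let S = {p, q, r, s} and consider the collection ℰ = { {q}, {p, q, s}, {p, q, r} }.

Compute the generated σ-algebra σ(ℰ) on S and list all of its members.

Take S₀ = ℰ ∪ {∅, S} = { ∅, {q}, {p, q, r}, {p, q, s}, S }.
Iteration 1 adds 3:
  {r}  = ᶜ of {p, q, s}
  {s}  = ᶜ of {p, q, r}
  {p, r, s}  = ᶜ of {q}
  — 8 sets.
Iteration 2: +3 →
  {q, r}  = {r} ∪ {q}
  {q, s}  = {s} ∪ {q}
  {r, s}  = {s} ∪ {r}
  — 11 sets.
Iteration 3: 4 new —
  {p, q}  = ᶜ of {r, s}
  {p, r}  = ᶜ of {q, s}
  {p, s}  = ᶜ of {q, r}
  {q, r, s}  = {r} ∪ {q, s}
  — 15 sets.
Iteration 4. New:
  {p}  = ᶜ of {q, r, s}
  — 16 sets.
Iteration 5: already closed under ᶜ and ∪.

|σ(ℰ)| = 16.  σ(ℰ) = { ∅, {p}, {q}, {r}, {s}, {p, q}, {p, r}, {p, s}, {q, r}, {q, s}, {r, s}, {p, q, r}, {p, q, s}, {p, r, s}, {q, r, s}, S }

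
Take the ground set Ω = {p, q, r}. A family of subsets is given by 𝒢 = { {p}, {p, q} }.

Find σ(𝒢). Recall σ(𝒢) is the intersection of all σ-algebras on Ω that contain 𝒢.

Start: 𝒢 ∪ {∅, Ω} = { {}, {p}, {p, q}, Ω }.
Step 1 (2 new):
  {r}  = Ω∖{p, q}
  {q, r}  = Ω∖{p}
Step 2 (1 new):
  {p, r}  = {r} ∪ {p}
Step 3 (1 new):
  {q}  = Ω∖{p, r}
Step 4: stable.

Therefore σ(𝒢) = { {}, {p}, {q}, {r}, {p, q}, {p, r}, {q, r}, Ω } (|σ(𝒢)| = 8).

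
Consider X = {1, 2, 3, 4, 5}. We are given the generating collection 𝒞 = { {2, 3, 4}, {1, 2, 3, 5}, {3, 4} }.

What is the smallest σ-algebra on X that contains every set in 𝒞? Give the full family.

σ(𝒞) (16 sets): { ∅, {2}, {3}, {4}, {1, 5}, {2, 3}, {2, 4}, {3, 4}, {1, 2, 5}, {1, 3, 5}, {1, 4, 5}, {2, 3, 4}, {1, 2, 3, 5}, {1, 2, 4, 5}, {1, 3, 4, 5}, X }

Trace:
Begin from { ∅, {3, 4}, {2, 3, 4}, {1, 2, 3, 5}, X } (that is, 𝒞 plus ∅ and X).
Pass 1. New:
  {4}  = {1, 2, 3, 5}ᶜ
  {1, 5}  = {2, 3, 4}ᶜ
  {1, 2, 5}  = {3, 4}ᶜ
  [8 total]
Pass 2: 3 new —
  {1, 4, 5}  = {4} ∪ {1, 5}
  {1, 2, 4, 5}  = {4} ∪ {1, 2, 5}
  {1, 3, 4, 5}  = {3, 4} ∪ {1, 5}
  [11 total]
Pass 3: +3 →
  {2}  = {1, 3, 4, 5}ᶜ
  {3}  = {1, 2, 4, 5}ᶜ
  {2, 3}  = {1, 4, 5}ᶜ
  [14 total]
Pass 4 (2 new):
  {2, 4}  = {4} ∪ {2}
  {1, 3, 5}  = {3} ∪ {1, 5}
  [16 total]
Pass 5: stable.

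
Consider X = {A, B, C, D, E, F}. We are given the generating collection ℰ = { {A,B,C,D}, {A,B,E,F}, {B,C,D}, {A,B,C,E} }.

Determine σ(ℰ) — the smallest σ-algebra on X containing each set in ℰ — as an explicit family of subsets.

Begin from { {}, {B,C,D}, {A,B,C,D}, {A,B,C,E}, {A,B,E,F}, X } (that is, ℰ plus ∅ and X).
Round 1 adds 6:
  {C,D}  = ᶜ of {A,B,E,F}
  {D,F}  = ᶜ of {A,B,C,E}
  {E,F}  = ᶜ of {A,B,C,D}
  {A,E,F}  = ᶜ of {B,C,D}
  {A,B,C,D,E}  = {B,C,D} ∪ {A,B,C,E}
  {A,B,C,E,F}  = {A,B,C,E} ∪ {A,B,E,F}
Round 2: 11 new —
  {D}  = ᶜ of {A,B,C,E,F}
  {F}  = ᶜ of {A,B,C,D,E}
  {C,D,F}  = {C,D} ∪ {D,F}
  {D,E,F}  = {E,F} ∪ {D,F}
  {A,D,E,F}  = {A,E,F} ∪ {D,F}
  {B,C,D,F}  = {B,C,D} ∪ {D,F}
  {C,D,E,F}  = {C,D} ∪ {E,F}
  {A,B,C,D,F}  = {A,B,C,D} ∪ {D,F}
  {A,B,D,E,F}  = {D,F} ∪ {A,B,E,F}
  {A,C,D,E,F}  = {C,D} ∪ {A,E,F}
  {B,C,D,E,F}  = {B,C,D} ∪ {E,F}
Round 3. New:
  {A}  = ᶜ of {B,C,D,E,F}
  {B}  = ᶜ of {A,C,D,E,F}
  {C}  = ᶜ of {A,B,D,E,F}
  {E}  = ᶜ of {A,B,C,D,F}
  {A,B}  = ᶜ of {C,D,E,F}
  {A,E}  = ᶜ of {B,C,D,F}
  {B,C}  = ᶜ of {A,D,E,F}
  {A,B,C}  = ᶜ of {D,E,F}
  {A,B,E}  = ᶜ of {C,D,F}
Round 4: 30 new —
  {A,C}  = {A} ∪ {C}
  {A,D}  = {A} ∪ {D}
  {A,F}  = {A} ∪ {F}
  {B,D}  = {B} ∪ {D}
  {B,E}  = {B} ∪ {E}
  {B,F}  = {B} ∪ {F}
  {C,E}  = {E} ∪ {C}
  {C,F}  = {F} ∪ {C}
  {D,E}  = {E} ∪ {D}
  {A,B,D}  = {A,B} ∪ {D}
  {A,B,F}  = {A,B} ∪ {F}
  {A,C,D}  = {C,D} ∪ {A}
  {A,C,E}  = {C} ∪ {A,E}
  {A,D,E}  = {A,E} ∪ {D}
  {A,D,F}  = {A} ∪ {D,F}
  {B,C,E}  = {E} ∪ {B,C}
  {B,C,F}  = {F} ∪ {B,C}
  {B,D,F}  = {B} ∪ {D,F}
  {B,E,F}  = {E,F} ∪ {B}
  {C,D,E}  = {C,D} ∪ {E}
  {C,E,F}  = {E,F} ∪ {C}
  {A,B,C,F}  = {A,B,C} ∪ {F}
  {A,B,D,E}  = {A,B,E} ∪ {D}
  {A,B,D,F}  = {A,B} ∪ {D,F}
  {A,C,D,E}  = {C,D} ∪ {A,E}
  {A,C,D,F}  = {A} ∪ {C,D,F}
  {A,C,E,F}  = {C} ∪ {A,E,F}
  {B,C,D,E}  = {E} ∪ {B,C,D}
  {B,C,E,F}  = {E,F} ∪ {B,C}
  {B,D,E,F}  = {B} ∪ {D,E,F}
Round 5 adds 2:
  {A,C,F}  = {A,F} ∪ {A,C}
  {B,D,E}  = {B,E} ∪ {D,E}
Round 6: no new sets; the family is a σ-algebra.

Therefore σ(ℰ) = { {}, {A}, {B}, {C}, {D}, {E}, {F}, {A,B}, {A,C}, {A,D}, {A,E}, {A,F}, {B,C}, {B,D}, {B,E}, {B,F}, {C,D}, {C,E}, {C,F}, {D,E}, {D,F}, {E,F}, {A,B,C}, {A,B,D}, {A,B,E}, {A,B,F}, {A,C,D}, {A,C,E}, {A,C,F}, {A,D,E}, {A,D,F}, {A,E,F}, {B,C,D}, {B,C,E}, {B,C,F}, {B,D,E}, {B,D,F}, {B,E,F}, {C,D,E}, {C,D,F}, {C,E,F}, {D,E,F}, {A,B,C,D}, {A,B,C,E}, {A,B,C,F}, {A,B,D,E}, {A,B,D,F}, {A,B,E,F}, {A,C,D,E}, {A,C,D,F}, {A,C,E,F}, {A,D,E,F}, {B,C,D,E}, {B,C,D,F}, {B,C,E,F}, {B,D,E,F}, {C,D,E,F}, {A,B,C,D,E}, {A,B,C,D,F}, {A,B,C,E,F}, {A,B,D,E,F}, {A,C,D,E,F}, {B,C,D,E,F}, X } (|σ(ℰ)| = 64).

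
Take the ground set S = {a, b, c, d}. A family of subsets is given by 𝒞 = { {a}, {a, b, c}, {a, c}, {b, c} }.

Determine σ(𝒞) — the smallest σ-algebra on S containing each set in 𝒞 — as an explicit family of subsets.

σ(𝒞) = { {}, {a}, {b}, {c}, {d}, {a, b}, {a, c}, {a, d}, {b, c}, {b, d}, {c, d}, {a, b, c}, {a, b, d}, {a, c, d}, {b, c, d}, S }

Trace:
Initial family (6 sets): { {}, {a}, {a, c}, {b, c}, {a, b, c}, S }.
Round 1 adds 4:
  {d}  = {a, b, c}ᶜ
  {a, d}  = {b, c}ᶜ
  {b, d}  = {a, c}ᶜ
  {b, c, d}  = {a}ᶜ
  |family| = 10
Round 2: 2 new —
  {a, b, d}  = {a, d} ∪ {b, d}
  {a, c, d}  = {a, d} ∪ {a, c}
  |family| = 12
Round 3 adds 2:
  {b}  = {a, c, d}ᶜ
  {c}  = {a, b, d}ᶜ
  |family| = 14
Round 4 (2 new):
  {a, b}  = {b} ∪ {a}
  {c, d}  = {c} ∪ {d}
  |family| = 16
Round 5: stable.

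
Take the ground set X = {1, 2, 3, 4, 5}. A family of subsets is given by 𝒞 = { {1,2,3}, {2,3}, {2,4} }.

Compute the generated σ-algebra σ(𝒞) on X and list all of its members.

|σ(𝒞)| = 32.  σ(𝒞) = { ∅, {1}, {2}, {3}, {4}, {5}, {1,2}, {1,3}, {1,4}, {1,5}, {2,3}, {2,4}, {2,5}, {3,4}, {3,5}, {4,5}, {1,2,3}, {1,2,4}, {1,2,5}, {1,3,4}, {1,3,5}, {1,4,5}, {2,3,4}, {2,3,5}, {2,4,5}, {3,4,5}, {1,2,3,4}, {1,2,3,5}, {1,2,4,5}, {1,3,4,5}, {2,3,4,5}, X }

Working:
Take S₀ = 𝒞 ∪ {∅, X} = { ∅, {2,3}, {2,4}, {1,2,3}, X }.
Iteration 1 adds 5:
  {4,5}  = {1,2,3}ᶜ
  {1,3,5}  = {2,4}ᶜ
  {1,4,5}  = {2,3}ᶜ
  {2,3,4}  = {2,3} ∪ {2,4}
  {1,2,3,4}  = {1,2,3} ∪ {2,4}
  |family| = 10
Iteration 2: +7 →
  {5}  = {1,2,3,4}ᶜ
  {1,5}  = {2,3,4}ᶜ
  {2,4,5}  = {4,5} ∪ {2,4}
  {1,2,3,5}  = {1,2,3} ∪ {1,3,5}
  {1,2,4,5}  = {1,4,5} ∪ {2,4}
  {1,3,4,5}  = {1,4,5} ∪ {1,3,5}
  {2,3,4,5}  = {2,3,4} ∪ {4,5}
  |family| = 17
Iteration 3. New:
  {1}  = {2,3,4,5}ᶜ
  {2}  = {1,3,4,5}ᶜ
  {3}  = {1,2,4,5}ᶜ
  {4}  = {1,2,3,5}ᶜ
  {1,3}  = {2,4,5}ᶜ
  {2,3,5}  = {2,3} ∪ {5}
  |family| = 23
Iteration 4 adds 9:
  {1,2}  = {2} ∪ {1}
  {1,4}  = {2,3,5}ᶜ
  {2,5}  = {2} ∪ {5}
  {3,4}  = {3} ∪ {4}
  {3,5}  = {5} ∪ {3}
  {1,2,4}  = {2,4} ∪ {1}
  {1,2,5}  = {2} ∪ {1,5}
  {1,3,4}  = {1,3} ∪ {4}
  {3,4,5}  = {4,5} ∪ {3}
  |family| = 32
Iteration 5: already closed under ᶜ and ∪.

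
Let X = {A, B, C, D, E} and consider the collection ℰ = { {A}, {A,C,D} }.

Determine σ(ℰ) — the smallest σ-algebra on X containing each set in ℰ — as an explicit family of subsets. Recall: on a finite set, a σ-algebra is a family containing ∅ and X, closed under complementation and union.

Take S₀ = ℰ ∪ {∅, X} = { ∅, {A}, {A,C,D}, X }.
Step 1. New:
  {B,E}  = {A,C,D}ᶜ
  {B,C,D,E}  = {A}ᶜ
  |family| = 6
Step 2. New:
  {A,B,E}  = {B,E} ∪ {A}
  |family| = 7
Step 3 (1 new):
  {C,D}  = {A,B,E}ᶜ
  |family| = 8
After Step 4 the family is unchanged; done.

Therefore σ(ℰ) = { ∅, {A}, {B,E}, {C,D}, {A,B,E}, {A,C,D}, {B,C,D,E}, X } (|σ(ℰ)| = 8).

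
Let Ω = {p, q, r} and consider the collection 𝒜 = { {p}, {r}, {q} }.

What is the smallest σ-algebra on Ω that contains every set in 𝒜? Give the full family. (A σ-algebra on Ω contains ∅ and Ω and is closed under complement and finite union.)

σ(𝒜) = { {}, {p}, {q}, {r}, {p,q}, {p,r}, {q,r}, Ω }

Trace:
Seed the family with 𝒜 together with ∅ and Ω: { {}, {p}, {q}, {r}, Ω }.
Pass 1. New:
  {p,q}  = {r}ᶜ
  {p,r}  = {q}ᶜ
  {q,r}  = {p}ᶜ
Pass 2: closed — nothing new.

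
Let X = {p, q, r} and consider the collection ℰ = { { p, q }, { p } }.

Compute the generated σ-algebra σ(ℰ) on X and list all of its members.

Initial family (4 sets): { {}, { p }, { p, q }, X }.
Iteration 1: 2 new —
  { r }  = X∖{ p, q }
  { q, r }  = X∖{ p }
Iteration 2 adds 1:
  { p, r }  = { r } ∪ { p }
Iteration 3 adds 1:
  { q }  = X∖{ p, r }
Iteration 4: closed — nothing new.

Hence σ(ℰ) has 8 members: { {}, { p }, { q }, { r }, { p, q }, { p, r }, { q, r }, X }.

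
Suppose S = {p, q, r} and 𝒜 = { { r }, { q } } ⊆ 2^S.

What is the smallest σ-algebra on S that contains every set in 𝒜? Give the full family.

σ(𝒜) (8 sets): { {}, { p }, { q }, { r }, { p, q }, { p, r }, { q, r }, S }

Derivation:
Start: 𝒜 ∪ {∅, S} = { {}, { q }, { r }, S }.
Step 1 (3 new):
  { p, q }  = S∖{ r }
  { p, r }  = S∖{ q }
  { q, r }  = { r } ∪ { q }
  |family| = 7
Step 2 (1 new):
  { p }  = S∖{ q, r }
  |family| = 8
Step 3: already closed under ᶜ and ∪.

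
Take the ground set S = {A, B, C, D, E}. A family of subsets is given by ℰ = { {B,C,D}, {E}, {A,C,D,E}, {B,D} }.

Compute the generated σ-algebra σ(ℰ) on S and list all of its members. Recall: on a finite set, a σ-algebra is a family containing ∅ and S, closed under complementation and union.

Begin from { {}, {E}, {B,D}, {B,C,D}, {A,C,D,E}, S } (that is, ℰ plus ∅ and S).
Round 1. New:
  {B}  = {A,C,D,E}ᶜ
  {A,E}  = {B,C,D}ᶜ
  {A,C,E}  = {B,D}ᶜ
  {B,D,E}  = {B,D} ∪ {E}
  {A,B,C,D}  = {E}ᶜ
  {B,C,D,E}  = {B,C,D} ∪ {E}
Round 2. New:
  {A}  = {B,C,D,E}ᶜ
  {A,C}  = {B,D,E}ᶜ
  {B,E}  = {B} ∪ {E}
  {A,B,E}  = {B} ∪ {A,E}
  {A,B,C,E}  = {A,C,E} ∪ {B}
  {A,B,D,E}  = {A,E} ∪ {B,D}
Round 3. New:
  {C}  = {A,B,D,E}ᶜ
  {D}  = {A,B,C,E}ᶜ
  {A,B}  = {B} ∪ {A}
  {C,D}  = {A,B,E}ᶜ
  {A,B,C}  = {A,C} ∪ {B}
  {A,B,D}  = {B,D} ∪ {A}
  {A,C,D}  = {B,E}ᶜ
Round 4. New:
  {A,D}  = {D} ∪ {A}
  {B,C}  = {B} ∪ {C}
  {C,E}  = {A,B,D}ᶜ
  {D,E}  = {A,B,C}ᶜ
  {A,D,E}  = {A,E} ∪ {D}
  {B,C,E}  = {B,E} ∪ {C}
  {C,D,E}  = {A,B}ᶜ
Round 5: no new sets; the family is a σ-algebra.

σ(ℰ) = { {}, {A}, {B}, {C}, {D}, {E}, {A,B}, {A,C}, {A,D}, {A,E}, {B,C}, {B,D}, {B,E}, {C,D}, {C,E}, {D,E}, {A,B,C}, {A,B,D}, {A,B,E}, {A,C,D}, {A,C,E}, {A,D,E}, {B,C,D}, {B,C,E}, {B,D,E}, {C,D,E}, {A,B,C,D}, {A,B,C,E}, {A,B,D,E}, {A,C,D,E}, {B,C,D,E}, S }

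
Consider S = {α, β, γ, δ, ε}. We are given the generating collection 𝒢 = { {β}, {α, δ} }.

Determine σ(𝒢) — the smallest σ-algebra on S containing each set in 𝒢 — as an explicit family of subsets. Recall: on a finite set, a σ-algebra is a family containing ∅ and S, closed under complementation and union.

Start: 𝒢 ∪ {∅, S} = { {}, {β}, {α, δ}, S }.
Step 1: 3 new —
  {α, β, δ}  = {β} ∪ {α, δ}
  {β, γ, ε}  = ᶜ of {α, δ}
  {α, γ, δ, ε}  = ᶜ of {β}
  — 7 sets.
Step 2 (1 new):
  {γ, ε}  = ᶜ of {α, β, δ}
  — 8 sets.
Step 3: already closed under ᶜ and ∪.

|σ(𝒢)| = 8.  σ(𝒢) = { {}, {β}, {α, δ}, {γ, ε}, {α, β, δ}, {β, γ, ε}, {α, γ, δ, ε}, S }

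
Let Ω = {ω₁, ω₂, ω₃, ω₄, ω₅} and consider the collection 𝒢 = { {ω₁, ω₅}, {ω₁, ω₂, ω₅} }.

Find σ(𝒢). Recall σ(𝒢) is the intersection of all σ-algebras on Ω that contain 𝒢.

Begin from { {}, {ω₁, ω₅}, {ω₁, ω₂, ω₅}, Ω } (that is, 𝒢 plus ∅ and Ω).
Iteration 1. New:
  {ω₃, ω₄}  = ᶜ of {ω₁, ω₂, ω₅}
  {ω₂, ω₃, ω₄}  = ᶜ of {ω₁, ω₅}
  — 6 sets.
Iteration 2 (1 new):
  {ω₁, ω₃, ω₄, ω₅}  = {ω₃, ω₄} ∪ {ω₁, ω₅}
  — 7 sets.
Iteration 3 adds 1:
  {ω₂}  = ᶜ of {ω₁, ω₃, ω₄, ω₅}
  — 8 sets.
Iteration 4: no new sets; the family is a σ-algebra.

|σ(𝒢)| = 8.  σ(𝒢) = { {}, {ω₂}, {ω₁, ω₅}, {ω₃, ω₄}, {ω₁, ω₂, ω₅}, {ω₂, ω₃, ω₄}, {ω₁, ω₃, ω₄, ω₅}, Ω }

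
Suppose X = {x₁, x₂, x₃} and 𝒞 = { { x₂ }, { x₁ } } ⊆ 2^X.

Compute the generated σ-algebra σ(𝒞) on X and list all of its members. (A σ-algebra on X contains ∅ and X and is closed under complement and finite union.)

σ(𝒞) = { {}, { x₁ }, { x₂ }, { x₃ }, { x₁, x₂ }, { x₁, x₃ }, { x₂, x₃ }, X }

Working:
Begin from { {}, { x₁ }, { x₂ }, X } (that is, 𝒞 plus ∅ and X).
Step 1: +3 →
  { x₁, x₂ }  = { x₂ } ∪ { x₁ }
  { x₁, x₃ }  = X∖{ x₂ }
  { x₂, x₃ }  = X∖{ x₁ }
Step 2 adds 1:
  { x₃ }  = X∖{ x₁, x₂ }
Step 3: stable.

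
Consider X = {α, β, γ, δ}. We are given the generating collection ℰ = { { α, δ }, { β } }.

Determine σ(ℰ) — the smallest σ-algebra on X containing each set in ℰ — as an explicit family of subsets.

Seed the family with ℰ together with ∅ and X: { {}, { β }, { α, δ }, X }.
Iteration 1. New:
  { β, γ }  = complement { α, δ }
  { α, β, δ }  = { β } ∪ { α, δ }
  { α, γ, δ }  = complement { β }
Iteration 2 adds 1:
  { γ }  = complement { α, β, δ }
Iteration 3: no new sets; the family is a σ-algebra.

|σ(ℰ)| = 8.  σ(ℰ) = { {}, { β }, { γ }, { α, δ }, { β, γ }, { α, β, δ }, { α, γ, δ }, X }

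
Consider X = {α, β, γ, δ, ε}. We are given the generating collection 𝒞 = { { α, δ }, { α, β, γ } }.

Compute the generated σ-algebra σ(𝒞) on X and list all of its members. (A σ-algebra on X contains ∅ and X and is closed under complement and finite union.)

Begin from { {}, { α, δ }, { α, β, γ }, X } (that is, 𝒞 plus ∅ and X).
Pass 1 adds 3:
  { δ, ε }  = X∖{ α, β, γ }
  { β, γ, ε }  = X∖{ α, δ }
  { α, β, γ, δ }  = { α, β, γ } ∪ { α, δ }
Pass 2 (4 new):
  { ε }  = X∖{ α, β, γ, δ }
  { α, δ, ε }  = { δ, ε } ∪ { α, δ }
  { α, β, γ, ε }  = { β, γ, ε } ∪ { α, β, γ }
  { β, γ, δ, ε }  = { δ, ε } ∪ { β, γ, ε }
Pass 3. New:
  { α }  = X∖{ β, γ, δ, ε }
  { δ }  = X∖{ α, β, γ, ε }
  { β, γ }  = X∖{ α, δ, ε }
Pass 4 adds 2:
  { α, ε }  = { ε } ∪ { α }
  { β, γ, δ }  = { β, γ } ∪ { δ }
Pass 5: no new sets; the family is a σ-algebra.

σ(𝒞) = { {}, { α }, { δ }, { ε }, { α, δ }, { α, ε }, { β, γ }, { δ, ε }, { α, β, γ }, { α, δ, ε }, { β, γ, δ }, { β, γ, ε }, { α, β, γ, δ }, { α, β, γ, ε }, { β, γ, δ, ε }, X }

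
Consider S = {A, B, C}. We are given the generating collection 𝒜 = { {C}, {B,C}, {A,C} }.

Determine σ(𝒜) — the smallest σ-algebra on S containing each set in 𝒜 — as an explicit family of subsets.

Seed the family with 𝒜 together with ∅ and S: { ∅, {C}, {A,C}, {B,C}, S }.
Round 1. New:
  {A}  = complement {B,C}
  {B}  = complement {A,C}
  {A,B}  = complement {C}
  (now 8)
Round 2 adds nothing — fixpoint reached.

Hence σ(𝒜) has 8 members: { ∅, {A}, {B}, {C}, {A,B}, {A,C}, {B,C}, S }.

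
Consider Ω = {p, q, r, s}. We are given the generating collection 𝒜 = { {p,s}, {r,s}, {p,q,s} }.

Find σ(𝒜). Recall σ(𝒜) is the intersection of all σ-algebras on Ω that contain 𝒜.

Answer: σ(𝒜) = { {}, {p}, {q}, {r}, {s}, {p,q}, {p,r}, {p,s}, {q,r}, {q,s}, {r,s}, {p,q,r}, {p,q,s}, {p,r,s}, {q,r,s}, Ω }

Working:
Begin from { {}, {p,s}, {r,s}, {p,q,s}, Ω } (that is, 𝒜 plus ∅ and Ω).
Pass 1: +4 →
  {r}  = Ω∖{p,q,s}
  {p,q}  = Ω∖{r,s}
  {q,r}  = Ω∖{p,s}
  {p,r,s}  = {r,s} ∪ {p,s}
Pass 2 adds 3:
  {q}  = Ω∖{p,r,s}
  {p,q,r}  = {p,q} ∪ {r}
  {q,r,s}  = {r,s} ∪ {q,r}
Pass 3: 2 new —
  {p}  = Ω∖{q,r,s}
  {s}  = Ω∖{p,q,r}
Pass 4 adds 2:
  {p,r}  = {r} ∪ {p}
  {q,s}  = {s} ∪ {q}
Pass 5 adds nothing — fixpoint reached.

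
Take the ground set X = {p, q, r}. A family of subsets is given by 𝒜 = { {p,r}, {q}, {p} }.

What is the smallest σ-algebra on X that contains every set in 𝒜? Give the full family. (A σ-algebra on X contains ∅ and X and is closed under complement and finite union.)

Start: 𝒜 ∪ {∅, X} = { {}, {p}, {q}, {p,r}, X }.
Round 1. New:
  {p,q}  = {q} ∪ {p}
  {q,r}  = {p}ᶜ
  |family| = 7
Round 2 (1 new):
  {r}  = {p,q}ᶜ
  |family| = 8
Round 3: no new sets; the family is a σ-algebra.

Therefore σ(𝒜) = { {}, {p}, {q}, {r}, {p,q}, {p,r}, {q,r}, X } (|σ(𝒜)| = 8).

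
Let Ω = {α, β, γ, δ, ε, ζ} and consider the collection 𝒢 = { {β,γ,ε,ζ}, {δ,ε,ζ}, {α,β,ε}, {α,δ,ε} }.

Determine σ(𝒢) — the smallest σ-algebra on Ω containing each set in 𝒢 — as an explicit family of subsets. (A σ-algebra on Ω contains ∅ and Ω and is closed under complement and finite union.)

σ(𝒢) = { {}, {α}, {β}, {γ}, {δ}, {ε}, {ζ}, {α,β}, {α,γ}, {α,δ}, {α,ε}, {α,ζ}, {β,γ}, {β,δ}, {β,ε}, {β,ζ}, {γ,δ}, {γ,ε}, {γ,ζ}, {δ,ε}, {δ,ζ}, {ε,ζ}, {α,β,γ}, {α,β,δ}, {α,β,ε}, {α,β,ζ}, {α,γ,δ}, {α,γ,ε}, {α,γ,ζ}, {α,δ,ε}, {α,δ,ζ}, {α,ε,ζ}, {β,γ,δ}, {β,γ,ε}, {β,γ,ζ}, {β,δ,ε}, {β,δ,ζ}, {β,ε,ζ}, {γ,δ,ε}, {γ,δ,ζ}, {γ,ε,ζ}, {δ,ε,ζ}, {α,β,γ,δ}, {α,β,γ,ε}, {α,β,γ,ζ}, {α,β,δ,ε}, {α,β,δ,ζ}, {α,β,ε,ζ}, {α,γ,δ,ε}, {α,γ,δ,ζ}, {α,γ,ε,ζ}, {α,δ,ε,ζ}, {β,γ,δ,ε}, {β,γ,δ,ζ}, {β,γ,ε,ζ}, {β,δ,ε,ζ}, {γ,δ,ε,ζ}, {α,β,γ,δ,ε}, {α,β,γ,δ,ζ}, {α,β,γ,ε,ζ}, {α,β,δ,ε,ζ}, {α,γ,δ,ε,ζ}, {β,γ,δ,ε,ζ}, Ω }

Derivation:
Begin from { {}, {α,β,ε}, {α,δ,ε}, {δ,ε,ζ}, {β,γ,ε,ζ}, Ω } (that is, 𝒢 plus ∅ and Ω).
Round 1: 9 new —
  {α,δ}  = {β,γ,ε,ζ}ᶜ
  {α,β,γ}  = {δ,ε,ζ}ᶜ
  {β,γ,ζ}  = {α,δ,ε}ᶜ
  {γ,δ,ζ}  = {α,β,ε}ᶜ
  {α,β,δ,ε}  = {α,δ,ε} ∪ {α,β,ε}
  {α,δ,ε,ζ}  = {α,δ,ε} ∪ {δ,ε,ζ}
  {α,β,γ,ε,ζ}  = {α,β,ε} ∪ {β,γ,ε,ζ}
  {α,β,δ,ε,ζ}  = {α,β,ε} ∪ {δ,ε,ζ}
  {β,γ,δ,ε,ζ}  = {δ,ε,ζ} ∪ {β,γ,ε,ζ}
  — 15 sets.
Round 2: +14 →
  {α}  = {β,γ,δ,ε,ζ}ᶜ
  {γ}  = {α,β,δ,ε,ζ}ᶜ
  {δ}  = {α,β,γ,ε,ζ}ᶜ
  {β,γ}  = {α,δ,ε,ζ}ᶜ
  {γ,ζ}  = {α,β,δ,ε}ᶜ
  {α,β,γ,δ}  = {α,β,γ} ∪ {α,δ}
  {α,β,γ,ε}  = {α,β,γ} ∪ {α,β,ε}
  {α,β,γ,ζ}  = {α,β,γ} ∪ {β,γ,ζ}
  {α,γ,δ,ζ}  = {α,δ} ∪ {γ,δ,ζ}
  {β,γ,δ,ζ}  = {β,γ,ζ} ∪ {γ,δ,ζ}
  {γ,δ,ε,ζ}  = {γ,δ,ζ} ∪ {δ,ε,ζ}
  {α,β,γ,δ,ε}  = {α,δ,ε} ∪ {α,β,γ}
  {α,β,γ,δ,ζ}  = {α,β,γ} ∪ {γ,δ,ζ}
  {α,γ,δ,ε,ζ}  = {α,δ,ε} ∪ {γ,δ,ζ}
  — 29 sets.
Round 3. New:
  {β}  = {α,γ,δ,ε,ζ}ᶜ
  {ε}  = {α,β,γ,δ,ζ}ᶜ
  {ζ}  = {α,β,γ,δ,ε}ᶜ
  {α,β}  = {γ,δ,ε,ζ}ᶜ
  {α,γ}  = {γ} ∪ {α}
  {α,ε}  = {β,γ,δ,ζ}ᶜ
  {β,ε}  = {α,γ,δ,ζ}ᶜ
  {γ,δ}  = {γ} ∪ {δ}
  {δ,ε}  = {α,β,γ,ζ}ᶜ
  {δ,ζ}  = {α,β,γ,ε}ᶜ
  {ε,ζ}  = {α,β,γ,δ}ᶜ
  {α,γ,δ}  = {α,δ} ∪ {γ}
  {α,γ,ζ}  = {γ,ζ} ∪ {α}
  {β,γ,δ}  = {β,γ} ∪ {δ}
  {α,γ,δ,ε}  = {α,δ,ε} ∪ {γ}
  — 44 sets.
Round 4. New:
  {α,ζ}  = {α} ∪ {ζ}
  {β,δ}  = {β} ∪ {δ}
  {β,ζ}  = {α,γ,δ,ε}ᶜ
  {γ,ε}  = {γ} ∪ {ε}
  {α,β,δ}  = {β} ∪ {α,δ}
  {α,β,ζ}  = {α,β} ∪ {ζ}
  {α,γ,ε}  = {α,γ} ∪ {α,ε}
  {α,δ,ζ}  = {α} ∪ {δ,ζ}
  {α,ε,ζ}  = {β,γ,δ}ᶜ
  {β,γ,ε}  = {γ} ∪ {β,ε}
  {β,δ,ε}  = {α,γ,ζ}ᶜ
  {β,δ,ζ}  = {β} ∪ {δ,ζ}
  {β,ε,ζ}  = {α,γ,δ}ᶜ
  {γ,δ,ε}  = {γ,δ} ∪ {δ,ε}
  {γ,ε,ζ}  = {γ} ∪ {ε,ζ}
  {α,β,δ,ζ}  = {α,β} ∪ {δ,ζ}
  {α,β,ε,ζ}  = {γ,δ}ᶜ
  {α,γ,ε,ζ}  = {α,γ,ζ} ∪ {ε,ζ}
  {β,γ,δ,ε}  = {γ,δ} ∪ {β,ε}
  {β,δ,ε,ζ}  = {α,γ}ᶜ
  — 64 sets.
Round 5: already closed under ᶜ and ∪.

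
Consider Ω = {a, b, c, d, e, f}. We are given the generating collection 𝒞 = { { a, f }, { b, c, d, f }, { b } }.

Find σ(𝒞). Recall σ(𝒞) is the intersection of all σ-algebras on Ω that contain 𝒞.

Answer: σ(𝒞) = { ∅, { a }, { b }, { e }, { f }, { a, b }, { a, e }, { a, f }, { b, e }, { b, f }, { c, d }, { e, f }, { a, b, e }, { a, b, f }, { a, c, d }, { a, e, f }, { b, c, d }, { b, e, f }, { c, d, e }, { c, d, f }, { a, b, c, d }, { a, b, e, f }, { a, c, d, e }, { a, c, d, f }, { b, c, d, e }, { b, c, d, f }, { c, d, e, f }, { a, b, c, d, e }, { a, b, c, d, f }, { a, c, d, e, f }, { b, c, d, e, f }, Ω }

Check:
Seed the family with 𝒞 together with ∅ and Ω: { ∅, { b }, { a, f }, { b, c, d, f }, Ω }.
Iteration 1. New:
  { a, e }  = Ω∖{ b, c, d, f }
  { a, b, f }  = { a, f } ∪ { b }
  { b, c, d, e }  = Ω∖{ a, f }
  { a, b, c, d, f }  = { b, c, d, f } ∪ { a, f }
  { a, c, d, e, f }  = Ω∖{ b }
  — 10 sets.
Iteration 2 (7 new):
  { e }  = Ω∖{ a, b, c, d, f }
  { a, b, e }  = { b } ∪ { a, e }
  { a, e, f }  = { a, f } ∪ { a, e }
  { c, d, e }  = Ω∖{ a, b, f }
  { a, b, e, f }  = { a, e } ∪ { a, b, f }
  { a, b, c, d, e }  = { b, c, d, e } ∪ { a, e }
  { b, c, d, e, f }  = { b, c, d, e } ∪ { b, c, d, f }
  — 17 sets.
Iteration 3: +7 →
  { a }  = Ω∖{ b, c, d, e, f }
  { f }  = Ω∖{ a, b, c, d, e }
  { b, e }  = { b } ∪ { e }
  { c, d }  = Ω∖{ a, b, e, f }
  { b, c, d }  = Ω∖{ a, e, f }
  { c, d, f }  = Ω∖{ a, b, e }
  { a, c, d, e }  = { c, d, e } ∪ { a, e }
  — 24 sets.
Iteration 4: 8 new —
  { a, b }  = { b } ∪ { a }
  { b, f }  = Ω∖{ a, c, d, e }
  { e, f }  = { f } ∪ { e }
  { a, c, d }  = { c, d } ∪ { a }
  { b, e, f }  = { b, e } ∪ { f }
  { a, b, c, d }  = { b, c, d } ∪ { a }
  { a, c, d, f }  = Ω∖{ b, e }
  { c, d, e, f }  = { c, d, e } ∪ { f }
  — 32 sets.
After Iteration 5 the family is unchanged; done.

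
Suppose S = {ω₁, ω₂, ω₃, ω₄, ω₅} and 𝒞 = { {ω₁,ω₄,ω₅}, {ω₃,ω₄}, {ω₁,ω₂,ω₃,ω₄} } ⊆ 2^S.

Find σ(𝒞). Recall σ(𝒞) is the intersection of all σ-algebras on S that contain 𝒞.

Start: 𝒞 ∪ {∅, S} = { {}, {ω₃,ω₄}, {ω₁,ω₄,ω₅}, {ω₁,ω₂,ω₃,ω₄}, S }.
Iteration 1: 4 new —
  {ω₅}  = complement {ω₁,ω₂,ω₃,ω₄}
  {ω₂,ω₃}  = complement {ω₁,ω₄,ω₅}
  {ω₁,ω₂,ω₅}  = complement {ω₃,ω₄}
  {ω₁,ω₃,ω₄,ω₅}  = {ω₁,ω₄,ω₅} ∪ {ω₃,ω₄}
  (now 9)
Iteration 2 (6 new):
  {ω₂}  = complement {ω₁,ω₃,ω₄,ω₅}
  {ω₂,ω₃,ω₄}  = {ω₃,ω₄} ∪ {ω₂,ω₃}
  {ω₂,ω₃,ω₅}  = {ω₅} ∪ {ω₂,ω₃}
  {ω₃,ω₄,ω₅}  = {ω₃,ω₄} ∪ {ω₅}
  {ω₁,ω₂,ω₃,ω₅}  = {ω₁,ω₂,ω₅} ∪ {ω₂,ω₃}
  {ω₁,ω₂,ω₄,ω₅}  = {ω₁,ω₄,ω₅} ∪ {ω₁,ω₂,ω₅}
  (now 15)
Iteration 3 adds 7:
  {ω₃}  = complement {ω₁,ω₂,ω₄,ω₅}
  {ω₄}  = complement {ω₁,ω₂,ω₃,ω₅}
  {ω₁,ω₂}  = complement {ω₃,ω₄,ω₅}
  {ω₁,ω₄}  = complement {ω₂,ω₃,ω₅}
  {ω₁,ω₅}  = complement {ω₂,ω₃,ω₄}
  {ω₂,ω₅}  = {ω₂} ∪ {ω₅}
  {ω₂,ω₃,ω₄,ω₅}  = {ω₃,ω₄,ω₅} ∪ {ω₂,ω₃,ω₅}
  (now 22)
Iteration 4: 9 new —
  {ω₁}  = complement {ω₂,ω₃,ω₄,ω₅}
  {ω₂,ω₄}  = {ω₂} ∪ {ω₄}
  {ω₃,ω₅}  = {ω₅} ∪ {ω₃}
  {ω₄,ω₅}  = {ω₅} ∪ {ω₄}
  {ω₁,ω₂,ω₃}  = {ω₁,ω₂} ∪ {ω₃}
  {ω₁,ω₂,ω₄}  = {ω₂} ∪ {ω₁,ω₄}
  {ω₁,ω₃,ω₄}  = complement {ω₂,ω₅}
  {ω₁,ω₃,ω₅}  = {ω₁,ω₅} ∪ {ω₃}
  {ω₂,ω₄,ω₅}  = {ω₂,ω₅} ∪ {ω₄}
  (now 31)
Iteration 5 adds 1:
  {ω₁,ω₃}  = complement {ω₂,ω₄,ω₅}
  (now 32)
Iteration 6 adds nothing — fixpoint reached.

σ(𝒞) = { {}, {ω₁}, {ω₂}, {ω₃}, {ω₄}, {ω₅}, {ω₁,ω₂}, {ω₁,ω₃}, {ω₁,ω₄}, {ω₁,ω₅}, {ω₂,ω₃}, {ω₂,ω₄}, {ω₂,ω₅}, {ω₃,ω₄}, {ω₃,ω₅}, {ω₄,ω₅}, {ω₁,ω₂,ω₃}, {ω₁,ω₂,ω₄}, {ω₁,ω₂,ω₅}, {ω₁,ω₃,ω₄}, {ω₁,ω₃,ω₅}, {ω₁,ω₄,ω₅}, {ω₂,ω₃,ω₄}, {ω₂,ω₃,ω₅}, {ω₂,ω₄,ω₅}, {ω₃,ω₄,ω₅}, {ω₁,ω₂,ω₃,ω₄}, {ω₁,ω₂,ω₃,ω₅}, {ω₁,ω₂,ω₄,ω₅}, {ω₁,ω₃,ω₄,ω₅}, {ω₂,ω₃,ω₄,ω₅}, S }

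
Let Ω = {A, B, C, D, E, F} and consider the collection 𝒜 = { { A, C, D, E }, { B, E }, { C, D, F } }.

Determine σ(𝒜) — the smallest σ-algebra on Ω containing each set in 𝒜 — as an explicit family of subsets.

Initial family (5 sets): { {}, { B, E }, { C, D, F }, { A, C, D, E }, Ω }.
Iteration 1: +6 →
  { B, F }  = complement { A, C, D, E }
  { A, B, E }  = complement { C, D, F }
  { A, C, D, F }  = complement { B, E }
  { A, B, C, D, E }  = { B, E } ∪ { A, C, D, E }
  { A, C, D, E, F }  = { A, C, D, E } ∪ { C, D, F }
  { B, C, D, E, F }  = { B, E } ∪ { C, D, F }
  (now 11)
Iteration 2: +7 →
  { A }  = complement { B, C, D, E, F }
  { B }  = complement { A, C, D, E, F }
  { F }  = complement { A, B, C, D, E }
  { B, E, F }  = { B, E } ∪ { B, F }
  { A, B, E, F }  = { B, F } ∪ { A, B, E }
  { B, C, D, F }  = { B, F } ∪ { C, D, F }
  { A, B, C, D, F }  = { B, F } ∪ { A, C, D, F }
  (now 18)
Iteration 3. New:
  { E }  = complement { A, B, C, D, F }
  { A, B }  = { B } ∪ { A }
  { A, E }  = complement { B, C, D, F }
  { A, F }  = { A } ∪ { F }
  { C, D }  = complement { A, B, E, F }
  { A, B, F }  = { B, F } ∪ { A }
  { A, C, D }  = complement { B, E, F }
  (now 25)
Iteration 4 adds 7:
  { E, F }  = { F } ∪ { E }
  { A, E, F }  = { A, F } ∪ { E }
  { B, C, D }  = { C, D } ∪ { B }
  { C, D, E }  = complement { A, B, F }
  { A, B, C, D }  = { C, D } ∪ { A, B }
  { B, C, D, E }  = complement { A, F }
  { C, D, E, F }  = complement { A, B }
  (now 32)
Iteration 5: closed — nothing new.

|σ(𝒜)| = 32.  σ(𝒜) = { {}, { A }, { B }, { E }, { F }, { A, B }, { A, E }, { A, F }, { B, E }, { B, F }, { C, D }, { E, F }, { A, B, E }, { A, B, F }, { A, C, D }, { A, E, F }, { B, C, D }, { B, E, F }, { C, D, E }, { C, D, F }, { A, B, C, D }, { A, B, E, F }, { A, C, D, E }, { A, C, D, F }, { B, C, D, E }, { B, C, D, F }, { C, D, E, F }, { A, B, C, D, E }, { A, B, C, D, F }, { A, C, D, E, F }, { B, C, D, E, F }, Ω }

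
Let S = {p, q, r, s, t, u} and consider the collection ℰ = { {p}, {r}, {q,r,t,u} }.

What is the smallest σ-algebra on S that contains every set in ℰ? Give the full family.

|σ(ℰ)| = 16.  σ(ℰ) = { ∅, {p}, {r}, {s}, {p,r}, {p,s}, {r,s}, {p,r,s}, {q,t,u}, {p,q,t,u}, {q,r,t,u}, {q,s,t,u}, {p,q,r,t,u}, {p,q,s,t,u}, {q,r,s,t,u}, S }

Derivation:
Seed the family with ℰ together with ∅ and S: { ∅, {p}, {r}, {q,r,t,u}, S }.
Round 1: +5 →
  {p,r}  = {r} ∪ {p}
  {p,s}  = ᶜ of {q,r,t,u}
  {p,q,r,t,u}  = {q,r,t,u} ∪ {p}
  {p,q,s,t,u}  = ᶜ of {r}
  {q,r,s,t,u}  = ᶜ of {p}
  (now 10)
Round 2: +3 →
  {s}  = ᶜ of {p,q,r,t,u}
  {p,r,s}  = {r} ∪ {p,s}
  {q,s,t,u}  = ᶜ of {p,r}
  (now 13)
Round 3 (2 new):
  {r,s}  = {r} ∪ {s}
  {q,t,u}  = ᶜ of {p,r,s}
  (now 15)
Round 4: 1 new —
  {p,q,t,u}  = ᶜ of {r,s}
  (now 16)
Round 5: stable.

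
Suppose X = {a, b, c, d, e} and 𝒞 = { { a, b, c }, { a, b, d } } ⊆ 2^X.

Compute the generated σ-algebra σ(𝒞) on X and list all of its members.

σ(𝒞) = { ∅, { c }, { d }, { e }, { a, b }, { c, d }, { c, e }, { d, e }, { a, b, c }, { a, b, d }, { a, b, e }, { c, d, e }, { a, b, c, d }, { a, b, c, e }, { a, b, d, e }, X }

Check:
Initial family (4 sets): { ∅, { a, b, c }, { a, b, d }, X }.
Step 1: +3 →
  { c, e }  = { a, b, d }ᶜ
  { d, e }  = { a, b, c }ᶜ
  { a, b, c, d }  = { a, b, c } ∪ { a, b, d }
  [7 total]
Step 2: +4 →
  { e }  = { a, b, c, d }ᶜ
  { c, d, e }  = { d, e } ∪ { c, e }
  { a, b, c, e }  = { a, b, c } ∪ { c, e }
  { a, b, d, e }  = { d, e } ∪ { a, b, d }
  [11 total]
Step 3. New:
  { c }  = { a, b, d, e }ᶜ
  { d }  = { a, b, c, e }ᶜ
  { a, b }  = { c, d, e }ᶜ
  [14 total]
Step 4 (2 new):
  { c, d }  = { c } ∪ { d }
  { a, b, e }  = { a, b } ∪ { e }
  [16 total]
After Step 5 the family is unchanged; done.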